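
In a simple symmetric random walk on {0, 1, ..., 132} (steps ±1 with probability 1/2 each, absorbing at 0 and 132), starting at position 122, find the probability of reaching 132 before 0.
P(hit 132 before 0) = 122/132 = 61/66

Let u_k = P(hit 132 before 0 | start at k). Then u_0 = 0, u_132 = 1, and u_k = u_{k-1}/2 + u_{k+1}/2 for 1 ≤ k ≤ 131. This harmonic recurrence is solved by u_k = k/132, giving u_122 = 122/132 = 61/66.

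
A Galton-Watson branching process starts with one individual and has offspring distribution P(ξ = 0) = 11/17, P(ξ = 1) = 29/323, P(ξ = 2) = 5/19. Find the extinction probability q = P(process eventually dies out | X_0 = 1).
q = 1

Mean offspring μ = 0·11/17 + 1·29/323 + 2·5/19 = 199/323 ≤ 1. For μ ≤ 1 with offspring not concentrated at 1, the Galton-Watson process goes extinct almost surely, so q = 1.
(Algebraic check: The pgf is f(s) = 11/17 + 29/323·s + 5/19·s². The extinction probability q is the smallest fixed point of f in [0, 1]. Setting s = f(s):
  5/19·s² + (29/323 − 1)·s + 11/17 = 0
  5/19·s² − (11/17 + 5/19)·s + 11/17 = 0
which factors as (s − 1)·(5/19·s − 11/17) = 0, giving roots s = 1 and s = (11/17)/(5/19) = 209/85. Since 209/85 ≥ 1, the smallest root in [0, 1] is s = 1.)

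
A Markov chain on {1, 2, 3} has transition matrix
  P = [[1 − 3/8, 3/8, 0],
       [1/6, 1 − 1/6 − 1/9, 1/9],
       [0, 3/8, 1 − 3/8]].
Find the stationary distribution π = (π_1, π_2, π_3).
π = (12/47, 27/47, 8/47)

This is a birth-death chain on three states, which satisfies detailed balance: π_1 · P_{12} = π_2 · P_{21} and π_2 · P_{23} = π_3 · P_{32}.
From π_1 · 3/8 = π_2 · 1/6: π_2/π_1 = (3/8)/(1/6) = 9/4.
From π_2 · 1/9 = π_3 · 3/8: π_3/π_2 = (1/9)/(3/8) = 8/27.
Take π_1 proportional to 1; then unnormalized π = (1, 9/4, 2/3). Normalize by dividing by the sum 47/12:
  π = (12/47, 27/47, 8/47).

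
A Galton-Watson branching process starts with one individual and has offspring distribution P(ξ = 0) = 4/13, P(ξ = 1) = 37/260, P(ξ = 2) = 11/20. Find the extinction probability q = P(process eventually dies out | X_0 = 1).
q = 80/143

The pgf is f(s) = 4/13 + 37/260·s + 11/20·s². The extinction probability q is the smallest fixed point of f in [0, 1]. Setting s = f(s):
  11/20·s² + (37/260 − 1)·s + 4/13 = 0
  11/20·s² − (4/13 + 11/20)·s + 4/13 = 0
which factors as (s − 1)·(11/20·s − 4/13) = 0, giving roots s = 1 and s = (4/13)/(11/20) = 80/143.
Mean offspring μ = 37/260 + 2·11/20 = 323/260 > 1 (supercritical), so q < 1. The extinction probability is the smaller root: q = (4/13)/(11/20) = 80/143.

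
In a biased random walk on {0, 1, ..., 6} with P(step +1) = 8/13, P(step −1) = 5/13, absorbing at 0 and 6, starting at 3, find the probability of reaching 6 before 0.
P(hit 6 before 0) = (1 − (5/8)^3) / (1 − (5/8)^6) = 512/637

Let u_k denote P(reach 6 before 0 | start at k). Boundary: u_0 = 0, u_6 = 1. Recurrence: u_k = 8/13·u_{k+1} + 5/13·u_{k-1} for 1 ≤ k ≤ 5. Try u_k = A + B·r^k with r = q/p = (5/13)/(8/13) = 5/8. Substitution satisfies the recurrence; boundary conditions give:
  u_k = (1 − r^k) / (1 − r^N) = (1 − (5/8)^3) / (1 − (5/8)^6) = 512/637.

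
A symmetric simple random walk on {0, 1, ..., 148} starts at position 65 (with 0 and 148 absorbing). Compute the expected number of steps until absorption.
E[τ | X_0 = 65] = 5395

Let v_k = E[τ | X_0 = k]. Boundary: v_0 = v_148 = 0. Recurrence: v_k = 1 + (v_{k-1} + v_{k+1})/2 for 1 ≤ k ≤ 147. The particular solution to v_k − (v_{k-1} + v_{k+1})/2 = 1 is v_k = −k^2. Adding homogeneous solution A + B k and matching boundaries gives v_k = k (148 − k). Substituting k = 65: v_65 = 65 · 83 = 5395.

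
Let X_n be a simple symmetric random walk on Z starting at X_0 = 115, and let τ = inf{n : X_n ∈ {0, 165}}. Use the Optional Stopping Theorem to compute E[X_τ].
E[X_τ] = 115

X_n is a martingale and τ is a bounded-mean stopping time (indeed τ is finite a.s. with bounded expectation since the walk is in a bounded region). By the OST, E[X_τ] = E[X_0] = 115. Equivalently: E[X_τ] = 165 · P(hit 165 first) + 0 · P(hit 0 first) = 165 · (115/165) = 115.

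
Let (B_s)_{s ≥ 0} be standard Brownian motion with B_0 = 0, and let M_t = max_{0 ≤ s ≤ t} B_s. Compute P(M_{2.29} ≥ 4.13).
P(M_{2.29} ≥ 4.13) = 2·P(B_{2.29} ≥ 4.13) = 2(1 − Φ(4.13/√2.29)) ≈ 0.0063

By the reflection principle for Brownian motion, P(M_t ≥ a) = 2 · P(B_t ≥ a) for a ≥ 0. Since B_t ~ N(0, t), P(B_t ≥ 4.13) = 1 − Φ(4.13/√t) = 1 − Φ(4.13/√2.29) = 1 − Φ(2.7292). So
  P(M_{2.29} ≥ 4.13) = 2(1 − Φ(2.7292)) ≈ 0.0063.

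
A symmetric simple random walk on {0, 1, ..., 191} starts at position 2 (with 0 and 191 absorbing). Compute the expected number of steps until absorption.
E[τ | X_0 = 2] = 378

Let v_k = E[τ | X_0 = k]. Boundary: v_0 = v_191 = 0. Recurrence: v_k = 1 + (v_{k-1} + v_{k+1})/2 for 1 ≤ k ≤ 190. The particular solution to v_k − (v_{k-1} + v_{k+1})/2 = 1 is v_k = −k^2. Adding homogeneous solution A + B k and matching boundaries gives v_k = k (191 − k). Substituting k = 2: v_2 = 2 · 189 = 378.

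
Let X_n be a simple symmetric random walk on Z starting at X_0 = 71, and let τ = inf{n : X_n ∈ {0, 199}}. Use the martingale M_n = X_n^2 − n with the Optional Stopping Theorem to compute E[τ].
E[τ] = 9088

M_n = X_n^2 − n is a martingale (since E[X_{n+1}^2 | F_n] = X_n^2 + 1). By OST (τ has finite mean in a bounded region), E[M_τ] = E[M_0] = X_0^2 − 0 = 71^2 = 5041. Also E[M_τ] = E[X_τ^2] − E[τ]. The walk exits at 0 or 199, with P(hit 199 first) = 71/199, so E[X_τ^2] = 199^2 · 71/199 + 0 = 14129. Thus E[τ] = E[X_τ^2] − E[M_τ] = 14129 − 5041 = 9088 = 71(199 − 71) = 9088.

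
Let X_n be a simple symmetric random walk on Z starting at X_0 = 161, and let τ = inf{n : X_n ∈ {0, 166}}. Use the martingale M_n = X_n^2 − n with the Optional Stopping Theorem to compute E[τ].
E[τ] = 805

M_n = X_n^2 − n is a martingale (since E[X_{n+1}^2 | F_n] = X_n^2 + 1). By OST (τ has finite mean in a bounded region), E[M_τ] = E[M_0] = X_0^2 − 0 = 161^2 = 25921. Also E[M_τ] = E[X_τ^2] − E[τ]. The walk exits at 0 or 166, with P(hit 166 first) = 161/166, so E[X_τ^2] = 166^2 · 161/166 + 0 = 26726. Thus E[τ] = E[X_τ^2] − E[M_τ] = 26726 − 25921 = 805 = 161(166 − 161) = 805.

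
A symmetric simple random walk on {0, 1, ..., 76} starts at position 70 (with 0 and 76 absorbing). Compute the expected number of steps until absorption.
E[τ | X_0 = 70] = 420

Let v_k = E[τ | X_0 = k]. Boundary: v_0 = v_76 = 0. Recurrence: v_k = 1 + (v_{k-1} + v_{k+1})/2 for 1 ≤ k ≤ 75. The particular solution to v_k − (v_{k-1} + v_{k+1})/2 = 1 is v_k = −k^2. Adding homogeneous solution A + B k and matching boundaries gives v_k = k (76 − k). Substituting k = 70: v_70 = 70 · 6 = 420.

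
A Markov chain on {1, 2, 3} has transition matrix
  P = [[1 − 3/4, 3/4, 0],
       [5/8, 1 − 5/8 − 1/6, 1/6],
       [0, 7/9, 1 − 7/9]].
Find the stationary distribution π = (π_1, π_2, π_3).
π = (35/86, 21/43, 9/86)

This is a birth-death chain on three states, which satisfies detailed balance: π_1 · P_{12} = π_2 · P_{21} and π_2 · P_{23} = π_3 · P_{32}.
From π_1 · 3/4 = π_2 · 5/8: π_2/π_1 = (3/4)/(5/8) = 6/5.
From π_2 · 1/6 = π_3 · 7/9: π_3/π_2 = (1/6)/(7/9) = 3/14.
Take π_1 proportional to 1; then unnormalized π = (1, 6/5, 9/35). Normalize by dividing by the sum 86/35:
  π = (35/86, 21/43, 9/86).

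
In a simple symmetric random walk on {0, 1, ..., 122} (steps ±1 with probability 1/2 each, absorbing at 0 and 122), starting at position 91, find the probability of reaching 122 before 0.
P(hit 122 before 0) = 91/122

Let u_k = P(hit 122 before 0 | start at k). Then u_0 = 0, u_122 = 1, and u_k = u_{k-1}/2 + u_{k+1}/2 for 1 ≤ k ≤ 121. This harmonic recurrence is solved by u_k = k/122, giving u_91 = 91/122.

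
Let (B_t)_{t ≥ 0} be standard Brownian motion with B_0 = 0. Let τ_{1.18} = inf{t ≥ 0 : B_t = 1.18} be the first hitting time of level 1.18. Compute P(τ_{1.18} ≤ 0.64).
P(τ_{1.18} ≤ 0.64) = 2(1 − Φ(1.18/√0.64)) = 2(1 − Φ(1.4750)) ≈ 0.1402

By the reflection principle for standard BM, P(τ_b ≤ t) = 2 · P(B_t ≥ b). Since B_t ~ N(0, t), P(B_t ≥ 1.18) = 1 − Φ(1.18/√t) = 1 − Φ(1.18/√0.64) = 1 − Φ(1.4750) ≈ 0.07011. Doubling: P(τ_{1.18} ≤ 0.64) ≈ 2 · 0.07011 = 0.14022 ≈ 0.1402.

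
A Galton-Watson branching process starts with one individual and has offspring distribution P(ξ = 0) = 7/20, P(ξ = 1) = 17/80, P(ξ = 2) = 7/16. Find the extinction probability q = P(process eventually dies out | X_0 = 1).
q = 4/5

The pgf is f(s) = 7/20 + 17/80·s + 7/16·s². The extinction probability q is the smallest fixed point of f in [0, 1]. Setting s = f(s):
  7/16·s² + (17/80 − 1)·s + 7/20 = 0
  7/16·s² − (7/20 + 7/16)·s + 7/20 = 0
which factors as (s − 1)·(7/16·s − 7/20) = 0, giving roots s = 1 and s = (7/20)/(7/16) = 4/5.
Mean offspring μ = 17/80 + 2·7/16 = 87/80 > 1 (supercritical), so q < 1. The extinction probability is the smaller root: q = (7/20)/(7/16) = 4/5.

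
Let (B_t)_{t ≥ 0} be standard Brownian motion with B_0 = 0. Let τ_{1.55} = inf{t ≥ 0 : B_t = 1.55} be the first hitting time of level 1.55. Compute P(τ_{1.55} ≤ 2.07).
P(τ_{1.55} ≤ 2.07) = 2(1 − Φ(1.55/√2.07)) = 2(1 − Φ(1.0773)) ≈ 0.2813

By the reflection principle for standard BM, P(τ_b ≤ t) = 2 · P(B_t ≥ b). Since B_t ~ N(0, t), P(B_t ≥ 1.55) = 1 − Φ(1.55/√t) = 1 − Φ(1.55/√2.07) = 1 − Φ(1.0773) ≈ 0.14067. Doubling: P(τ_{1.55} ≤ 2.07) ≈ 2 · 0.14067 = 0.28134 ≈ 0.2813.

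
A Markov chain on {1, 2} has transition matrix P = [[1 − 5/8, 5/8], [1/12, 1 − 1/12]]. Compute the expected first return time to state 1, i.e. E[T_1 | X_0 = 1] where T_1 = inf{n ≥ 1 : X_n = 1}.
E[T_1 | X_0 = 1] = 1/π_1 = 17/2

For an irreducible recurrent Markov chain with stationary distribution π, E[T_i | X_0 = i] = 1/π_i (Kac's formula). Here π_1 = (1/12)/(5/8 + 1/12) = (1/12)/(17/24) = 2/17, so E[T_1 | X_0 = 1] = 1/π_1 = (5/8 + 1/12)/(1/12) = (17/24)/(1/12) = 17/2.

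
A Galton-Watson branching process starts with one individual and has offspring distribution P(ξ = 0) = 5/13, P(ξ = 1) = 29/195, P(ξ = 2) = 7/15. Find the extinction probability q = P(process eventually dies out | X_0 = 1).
q = 75/91

The pgf is f(s) = 5/13 + 29/195·s + 7/15·s². The extinction probability q is the smallest fixed point of f in [0, 1]. Setting s = f(s):
  7/15·s² + (29/195 − 1)·s + 5/13 = 0
  7/15·s² − (5/13 + 7/15)·s + 5/13 = 0
which factors as (s − 1)·(7/15·s − 5/13) = 0, giving roots s = 1 and s = (5/13)/(7/15) = 75/91.
Mean offspring μ = 29/195 + 2·7/15 = 211/195 > 1 (supercritical), so q < 1. The extinction probability is the smaller root: q = (5/13)/(7/15) = 75/91.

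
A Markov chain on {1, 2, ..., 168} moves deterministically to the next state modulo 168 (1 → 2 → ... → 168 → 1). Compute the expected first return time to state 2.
E[T_2 | X_0 = 2] = 168

The chain cycles deterministically, so starting at state 2 it returns in exactly 168 steps. Equivalently, the stationary distribution is uniform π_j = 1/168 for every state j, so by Kac's formula E[T_2] = 1/π_2 = 168.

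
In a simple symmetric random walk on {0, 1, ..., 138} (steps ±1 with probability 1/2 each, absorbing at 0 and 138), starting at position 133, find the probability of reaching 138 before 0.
P(hit 138 before 0) = 133/138

Let u_k = P(hit 138 before 0 | start at k). Then u_0 = 0, u_138 = 1, and u_k = u_{k-1}/2 + u_{k+1}/2 for 1 ≤ k ≤ 137. This harmonic recurrence is solved by u_k = k/138, giving u_133 = 133/138.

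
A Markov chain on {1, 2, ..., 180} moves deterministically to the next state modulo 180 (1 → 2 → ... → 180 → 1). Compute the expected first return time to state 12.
E[T_12 | X_0 = 12] = 180

The chain cycles deterministically, so starting at state 12 it returns in exactly 180 steps. Equivalently, the stationary distribution is uniform π_j = 1/180 for every state j, so by Kac's formula E[T_12] = 1/π_12 = 180.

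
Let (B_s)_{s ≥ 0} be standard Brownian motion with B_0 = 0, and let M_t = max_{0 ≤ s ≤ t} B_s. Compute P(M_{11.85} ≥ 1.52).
P(M_{11.85} ≥ 1.52) = 2·P(B_{11.85} ≥ 1.52) = 2(1 − Φ(1.52/√11.85)) ≈ 0.6588

By the reflection principle for Brownian motion, P(M_t ≥ a) = 2 · P(B_t ≥ a) for a ≥ 0. Since B_t ~ N(0, t), P(B_t ≥ 1.52) = 1 − Φ(1.52/√t) = 1 − Φ(1.52/√11.85) = 1 − Φ(0.4416). So
  P(M_{11.85} ≥ 1.52) = 2(1 − Φ(0.4416)) ≈ 0.6588.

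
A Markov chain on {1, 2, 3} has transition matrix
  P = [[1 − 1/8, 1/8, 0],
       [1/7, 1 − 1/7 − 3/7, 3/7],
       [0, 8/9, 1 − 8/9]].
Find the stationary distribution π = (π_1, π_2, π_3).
π = (64/147, 8/21, 9/49)

This is a birth-death chain on three states, which satisfies detailed balance: π_1 · P_{12} = π_2 · P_{21} and π_2 · P_{23} = π_3 · P_{32}.
From π_1 · 1/8 = π_2 · 1/7: π_2/π_1 = (1/8)/(1/7) = 7/8.
From π_2 · 3/7 = π_3 · 8/9: π_3/π_2 = (3/7)/(8/9) = 27/56.
Take π_1 proportional to 1; then unnormalized π = (1, 7/8, 27/64). Normalize by dividing by the sum 147/64:
  π = (64/147, 8/21, 9/49).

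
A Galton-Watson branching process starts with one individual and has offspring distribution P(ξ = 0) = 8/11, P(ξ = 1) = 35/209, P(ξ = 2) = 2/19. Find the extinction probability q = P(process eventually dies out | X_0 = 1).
q = 1

Mean offspring μ = 0·8/11 + 1·35/209 + 2·2/19 = 79/209 ≤ 1. For μ ≤ 1 with offspring not concentrated at 1, the Galton-Watson process goes extinct almost surely, so q = 1.
(Algebraic check: The pgf is f(s) = 8/11 + 35/209·s + 2/19·s². The extinction probability q is the smallest fixed point of f in [0, 1]. Setting s = f(s):
  2/19·s² + (35/209 − 1)·s + 8/11 = 0
  2/19·s² − (8/11 + 2/19)·s + 8/11 = 0
which factors as (s − 1)·(2/19·s − 8/11) = 0, giving roots s = 1 and s = (8/11)/(2/19) = 76/11. Since 76/11 ≥ 1, the smallest root in [0, 1] is s = 1.)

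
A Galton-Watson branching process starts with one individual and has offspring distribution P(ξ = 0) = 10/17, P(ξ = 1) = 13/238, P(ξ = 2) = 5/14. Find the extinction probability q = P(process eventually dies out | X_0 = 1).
q = 1

Mean offspring μ = 0·10/17 + 1·13/238 + 2·5/14 = 183/238 ≤ 1. For μ ≤ 1 with offspring not concentrated at 1, the Galton-Watson process goes extinct almost surely, so q = 1.
(Algebraic check: The pgf is f(s) = 10/17 + 13/238·s + 5/14·s². The extinction probability q is the smallest fixed point of f in [0, 1]. Setting s = f(s):
  5/14·s² + (13/238 − 1)·s + 10/17 = 0
  5/14·s² − (10/17 + 5/14)·s + 10/17 = 0
which factors as (s − 1)·(5/14·s − 10/17) = 0, giving roots s = 1 and s = (10/17)/(5/14) = 28/17. Since 28/17 ≥ 1, the smallest root in [0, 1] is s = 1.)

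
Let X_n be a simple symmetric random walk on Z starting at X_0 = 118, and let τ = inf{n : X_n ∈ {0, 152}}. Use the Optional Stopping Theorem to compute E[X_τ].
E[X_τ] = 118

X_n is a martingale and τ is a bounded-mean stopping time (indeed τ is finite a.s. with bounded expectation since the walk is in a bounded region). By the OST, E[X_τ] = E[X_0] = 118. Equivalently: E[X_τ] = 152 · P(hit 152 first) + 0 · P(hit 0 first) = 152 · (118/152) = 118.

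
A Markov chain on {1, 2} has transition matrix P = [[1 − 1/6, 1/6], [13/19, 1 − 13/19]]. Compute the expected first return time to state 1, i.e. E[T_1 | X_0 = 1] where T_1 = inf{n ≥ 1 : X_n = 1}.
E[T_1 | X_0 = 1] = 1/π_1 = 97/78

For an irreducible recurrent Markov chain with stationary distribution π, E[T_i | X_0 = i] = 1/π_i (Kac's formula). Here π_1 = (13/19)/(1/6 + 13/19) = (13/19)/(97/114) = 78/97, so E[T_1 | X_0 = 1] = 1/π_1 = (1/6 + 13/19)/(13/19) = (97/114)/(13/19) = 97/78.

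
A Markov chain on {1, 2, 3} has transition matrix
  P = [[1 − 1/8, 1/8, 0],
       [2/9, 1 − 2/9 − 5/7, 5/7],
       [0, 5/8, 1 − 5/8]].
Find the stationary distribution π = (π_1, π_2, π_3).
π = (112/247, 63/247, 72/247)

This is a birth-death chain on three states, which satisfies detailed balance: π_1 · P_{12} = π_2 · P_{21} and π_2 · P_{23} = π_3 · P_{32}.
From π_1 · 1/8 = π_2 · 2/9: π_2/π_1 = (1/8)/(2/9) = 9/16.
From π_2 · 5/7 = π_3 · 5/8: π_3/π_2 = (5/7)/(5/8) = 8/7.
Take π_1 proportional to 1; then unnormalized π = (1, 9/16, 9/14). Normalize by dividing by the sum 247/112:
  π = (112/247, 63/247, 72/247).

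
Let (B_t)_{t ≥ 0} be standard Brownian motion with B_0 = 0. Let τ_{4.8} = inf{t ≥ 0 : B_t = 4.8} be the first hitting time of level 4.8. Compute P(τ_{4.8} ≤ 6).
P(τ_{4.8} ≤ 6) = 2(1 − Φ(4.8/√6)) = 2(1 − Φ(1.9596)) ≈ 0.0500

By the reflection principle for standard BM, P(τ_b ≤ t) = 2 · P(B_t ≥ b). Since B_t ~ N(0, t), P(B_t ≥ 4.8) = 1 − Φ(4.8/√t) = 1 − Φ(4.8/√6) = 1 − Φ(1.9596) ≈ 0.02502. Doubling: P(τ_{4.8} ≤ 6) ≈ 2 · 0.02502 = 0.05004 ≈ 0.0500.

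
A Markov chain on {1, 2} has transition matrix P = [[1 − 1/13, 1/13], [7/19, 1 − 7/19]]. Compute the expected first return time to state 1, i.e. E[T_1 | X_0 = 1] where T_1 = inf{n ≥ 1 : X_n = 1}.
E[T_1 | X_0 = 1] = 1/π_1 = 110/91

For an irreducible recurrent Markov chain with stationary distribution π, E[T_i | X_0 = i] = 1/π_i (Kac's formula). Here π_1 = (7/19)/(1/13 + 7/19) = (7/19)/(110/247) = 91/110, so E[T_1 | X_0 = 1] = 1/π_1 = (1/13 + 7/19)/(7/19) = (110/247)/(7/19) = 110/91.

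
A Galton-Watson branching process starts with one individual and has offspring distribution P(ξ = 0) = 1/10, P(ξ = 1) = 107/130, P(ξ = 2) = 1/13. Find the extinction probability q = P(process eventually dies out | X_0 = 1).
q = 1

Mean offspring μ = 0·1/10 + 1·107/130 + 2·1/13 = 127/130 ≤ 1. For μ ≤ 1 with offspring not concentrated at 1, the Galton-Watson process goes extinct almost surely, so q = 1.
(Algebraic check: The pgf is f(s) = 1/10 + 107/130·s + 1/13·s². The extinction probability q is the smallest fixed point of f in [0, 1]. Setting s = f(s):
  1/13·s² + (107/130 − 1)·s + 1/10 = 0
  1/13·s² − (1/10 + 1/13)·s + 1/10 = 0
which factors as (s − 1)·(1/13·s − 1/10) = 0, giving roots s = 1 and s = (1/10)/(1/13) = 13/10. Since 13/10 ≥ 1, the smallest root in [0, 1] is s = 1.)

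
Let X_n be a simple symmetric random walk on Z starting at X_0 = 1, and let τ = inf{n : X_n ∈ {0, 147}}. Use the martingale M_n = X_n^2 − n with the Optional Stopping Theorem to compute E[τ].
E[τ] = 146

M_n = X_n^2 − n is a martingale (since E[X_{n+1}^2 | F_n] = X_n^2 + 1). By OST (τ has finite mean in a bounded region), E[M_τ] = E[M_0] = X_0^2 − 0 = 1^2 = 1. Also E[M_τ] = E[X_τ^2] − E[τ]. The walk exits at 0 or 147, with P(hit 147 first) = 1/147, so E[X_τ^2] = 147^2 · 1/147 + 0 = 147. Thus E[τ] = E[X_τ^2] − E[M_τ] = 147 − 1 = 146 = 1(147 − 1) = 146.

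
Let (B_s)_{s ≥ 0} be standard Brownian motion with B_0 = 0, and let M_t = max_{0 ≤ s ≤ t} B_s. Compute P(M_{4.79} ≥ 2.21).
P(M_{4.79} ≥ 2.21) = 2·P(B_{4.79} ≥ 2.21) = 2(1 − Φ(2.21/√4.79)) ≈ 0.3126

By the reflection principle for Brownian motion, P(M_t ≥ a) = 2 · P(B_t ≥ a) for a ≥ 0. Since B_t ~ N(0, t), P(B_t ≥ 2.21) = 1 − Φ(2.21/√t) = 1 − Φ(2.21/√4.79) = 1 − Φ(1.0098). So
  P(M_{4.79} ≥ 2.21) = 2(1 − Φ(1.0098)) ≈ 0.3126.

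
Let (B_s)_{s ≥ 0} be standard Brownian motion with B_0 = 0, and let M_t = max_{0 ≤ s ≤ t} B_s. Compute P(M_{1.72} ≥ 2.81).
P(M_{1.72} ≥ 2.81) = 2·P(B_{1.72} ≥ 2.81) = 2(1 − Φ(2.81/√1.72)) ≈ 0.0321

By the reflection principle for Brownian motion, P(M_t ≥ a) = 2 · P(B_t ≥ a) for a ≥ 0. Since B_t ~ N(0, t), P(B_t ≥ 2.81) = 1 − Φ(2.81/√t) = 1 − Φ(2.81/√1.72) = 1 − Φ(2.1426). So
  P(M_{1.72} ≥ 2.81) = 2(1 − Φ(2.1426)) ≈ 0.0321.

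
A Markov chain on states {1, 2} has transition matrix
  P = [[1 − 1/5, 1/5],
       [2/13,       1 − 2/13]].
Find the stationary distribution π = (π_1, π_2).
π_1 = 10/23, π_2 = 13/23

Solve πP = π with π_1 + π_2 = 1. From πP = π: π_1 · (1 − 1/5) + π_2 · 2/13 = π_1 ⇒ π_2 · 2/13 = π_1 · 1/5 ⇒ π_2/π_1 = (1/5)/(2/13) = 13/10. Together with π_1 + π_2 = 1:
  π_1 = (2/13)/(1/5 + 2/13) = (2/13)/(23/65) = 10/23,
  π_2 = (1/5)/(1/5 + 2/13) = (1/5)/(23/65) = 13/23.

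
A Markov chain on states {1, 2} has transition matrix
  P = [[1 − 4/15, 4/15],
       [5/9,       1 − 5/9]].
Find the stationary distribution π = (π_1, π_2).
π_1 = 25/37, π_2 = 12/37

Solve πP = π with π_1 + π_2 = 1. From πP = π: π_1 · (1 − 4/15) + π_2 · 5/9 = π_1 ⇒ π_2 · 5/9 = π_1 · 4/15 ⇒ π_2/π_1 = (4/15)/(5/9) = 12/25. Together with π_1 + π_2 = 1:
  π_1 = (5/9)/(4/15 + 5/9) = (5/9)/(37/45) = 25/37,
  π_2 = (4/15)/(4/15 + 5/9) = (4/15)/(37/45) = 12/37.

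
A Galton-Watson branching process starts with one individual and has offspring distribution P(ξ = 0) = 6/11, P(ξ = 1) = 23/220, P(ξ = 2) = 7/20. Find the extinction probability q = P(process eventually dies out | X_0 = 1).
q = 1

Mean offspring μ = 0·6/11 + 1·23/220 + 2·7/20 = 177/220 ≤ 1. For μ ≤ 1 with offspring not concentrated at 1, the Galton-Watson process goes extinct almost surely, so q = 1.
(Algebraic check: The pgf is f(s) = 6/11 + 23/220·s + 7/20·s². The extinction probability q is the smallest fixed point of f in [0, 1]. Setting s = f(s):
  7/20·s² + (23/220 − 1)·s + 6/11 = 0
  7/20·s² − (6/11 + 7/20)·s + 6/11 = 0
which factors as (s − 1)·(7/20·s − 6/11) = 0, giving roots s = 1 and s = (6/11)/(7/20) = 120/77. Since 120/77 ≥ 1, the smallest root in [0, 1] is s = 1.)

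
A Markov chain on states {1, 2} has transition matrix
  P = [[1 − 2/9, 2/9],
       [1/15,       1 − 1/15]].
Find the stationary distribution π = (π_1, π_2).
π_1 = 3/13, π_2 = 10/13

Solve πP = π with π_1 + π_2 = 1. From πP = π: π_1 · (1 − 2/9) + π_2 · 1/15 = π_1 ⇒ π_2 · 1/15 = π_1 · 2/9 ⇒ π_2/π_1 = (2/9)/(1/15) = 10/3. Together with π_1 + π_2 = 1:
  π_1 = (1/15)/(2/9 + 1/15) = (1/15)/(13/45) = 3/13,
  π_2 = (2/9)/(2/9 + 1/15) = (2/9)/(13/45) = 10/13.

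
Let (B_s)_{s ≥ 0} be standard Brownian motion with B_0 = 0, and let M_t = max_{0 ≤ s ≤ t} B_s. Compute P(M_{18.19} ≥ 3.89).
P(M_{18.19} ≥ 3.89) = 2·P(B_{18.19} ≥ 3.89) = 2(1 − Φ(3.89/√18.19)) ≈ 0.3617

By the reflection principle for Brownian motion, P(M_t ≥ a) = 2 · P(B_t ≥ a) for a ≥ 0. Since B_t ~ N(0, t), P(B_t ≥ 3.89) = 1 − Φ(3.89/√t) = 1 − Φ(3.89/√18.19) = 1 − Φ(0.9121). So
  P(M_{18.19} ≥ 3.89) = 2(1 − Φ(0.9121)) ≈ 0.3617.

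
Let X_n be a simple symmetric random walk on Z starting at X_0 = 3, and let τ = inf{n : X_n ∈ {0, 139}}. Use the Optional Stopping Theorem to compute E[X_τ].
E[X_τ] = 3

X_n is a martingale and τ is a bounded-mean stopping time (indeed τ is finite a.s. with bounded expectation since the walk is in a bounded region). By the OST, E[X_τ] = E[X_0] = 3. Equivalently: E[X_τ] = 139 · P(hit 139 first) + 0 · P(hit 0 first) = 139 · (3/139) = 3.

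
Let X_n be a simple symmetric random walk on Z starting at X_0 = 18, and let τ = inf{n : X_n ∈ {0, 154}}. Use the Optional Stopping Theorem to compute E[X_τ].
E[X_τ] = 18

X_n is a martingale and τ is a bounded-mean stopping time (indeed τ is finite a.s. with bounded expectation since the walk is in a bounded region). By the OST, E[X_τ] = E[X_0] = 18. Equivalently: E[X_τ] = 154 · P(hit 154 first) + 0 · P(hit 0 first) = 154 · (18/154) = 18.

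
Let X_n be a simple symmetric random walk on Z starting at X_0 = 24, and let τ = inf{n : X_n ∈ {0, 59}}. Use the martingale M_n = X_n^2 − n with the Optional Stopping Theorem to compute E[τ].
E[τ] = 840

M_n = X_n^2 − n is a martingale (since E[X_{n+1}^2 | F_n] = X_n^2 + 1). By OST (τ has finite mean in a bounded region), E[M_τ] = E[M_0] = X_0^2 − 0 = 24^2 = 576. Also E[M_τ] = E[X_τ^2] − E[τ]. The walk exits at 0 or 59, with P(hit 59 first) = 24/59, so E[X_τ^2] = 59^2 · 24/59 + 0 = 1416. Thus E[τ] = E[X_τ^2] − E[M_τ] = 1416 − 576 = 840 = 24(59 − 24) = 840.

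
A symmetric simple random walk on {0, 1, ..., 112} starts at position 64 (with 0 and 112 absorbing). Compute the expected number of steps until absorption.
E[τ | X_0 = 64] = 3072

Let v_k = E[τ | X_0 = k]. Boundary: v_0 = v_112 = 0. Recurrence: v_k = 1 + (v_{k-1} + v_{k+1})/2 for 1 ≤ k ≤ 111. The particular solution to v_k − (v_{k-1} + v_{k+1})/2 = 1 is v_k = −k^2. Adding homogeneous solution A + B k and matching boundaries gives v_k = k (112 − k). Substituting k = 64: v_64 = 64 · 48 = 3072.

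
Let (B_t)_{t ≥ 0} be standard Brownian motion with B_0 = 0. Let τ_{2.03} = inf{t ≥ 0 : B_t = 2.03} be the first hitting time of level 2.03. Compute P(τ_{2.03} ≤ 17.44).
P(τ_{2.03} ≤ 17.44) = 2(1 − Φ(2.03/√17.44)) = 2(1 − Φ(0.4861)) ≈ 0.6269

By the reflection principle for standard BM, P(τ_b ≤ t) = 2 · P(B_t ≥ b). Since B_t ~ N(0, t), P(B_t ≥ 2.03) = 1 − Φ(2.03/√t) = 1 − Φ(2.03/√17.44) = 1 − Φ(0.4861) ≈ 0.31345. Doubling: P(τ_{2.03} ≤ 17.44) ≈ 2 · 0.31345 = 0.62690 ≈ 0.6269.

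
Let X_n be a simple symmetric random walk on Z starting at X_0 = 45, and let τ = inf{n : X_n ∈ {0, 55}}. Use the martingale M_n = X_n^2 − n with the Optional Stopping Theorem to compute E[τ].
E[τ] = 450

M_n = X_n^2 − n is a martingale (since E[X_{n+1}^2 | F_n] = X_n^2 + 1). By OST (τ has finite mean in a bounded region), E[M_τ] = E[M_0] = X_0^2 − 0 = 45^2 = 2025. Also E[M_τ] = E[X_τ^2] − E[τ]. The walk exits at 0 or 55, with P(hit 55 first) = 45/55, so E[X_τ^2] = 55^2 · 45/55 + 0 = 2475. Thus E[τ] = E[X_τ^2] − E[M_τ] = 2475 − 2025 = 450 = 45(55 − 45) = 450.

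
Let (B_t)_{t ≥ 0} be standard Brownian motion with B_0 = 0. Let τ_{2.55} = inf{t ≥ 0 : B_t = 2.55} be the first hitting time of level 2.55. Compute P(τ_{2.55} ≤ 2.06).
P(τ_{2.55} ≤ 2.06) = 2(1 − Φ(2.55/√2.06)) = 2(1 − Φ(1.7767)) ≈ 0.0756

By the reflection principle for standard BM, P(τ_b ≤ t) = 2 · P(B_t ≥ b). Since B_t ~ N(0, t), P(B_t ≥ 2.55) = 1 − Φ(2.55/√t) = 1 − Φ(2.55/√2.06) = 1 − Φ(1.7767) ≈ 0.03781. Doubling: P(τ_{2.55} ≤ 2.06) ≈ 2 · 0.03781 = 0.07562 ≈ 0.0756.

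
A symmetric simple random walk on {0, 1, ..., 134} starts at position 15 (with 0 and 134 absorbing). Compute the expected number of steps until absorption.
E[τ | X_0 = 15] = 1785

Let v_k = E[τ | X_0 = k]. Boundary: v_0 = v_134 = 0. Recurrence: v_k = 1 + (v_{k-1} + v_{k+1})/2 for 1 ≤ k ≤ 133. The particular solution to v_k − (v_{k-1} + v_{k+1})/2 = 1 is v_k = −k^2. Adding homogeneous solution A + B k and matching boundaries gives v_k = k (134 − k). Substituting k = 15: v_15 = 15 · 119 = 1785.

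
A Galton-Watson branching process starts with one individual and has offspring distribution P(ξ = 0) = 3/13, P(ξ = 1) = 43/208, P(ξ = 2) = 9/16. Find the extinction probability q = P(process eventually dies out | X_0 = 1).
q = 16/39

The pgf is f(s) = 3/13 + 43/208·s + 9/16·s². The extinction probability q is the smallest fixed point of f in [0, 1]. Setting s = f(s):
  9/16·s² + (43/208 − 1)·s + 3/13 = 0
  9/16·s² − (3/13 + 9/16)·s + 3/13 = 0
which factors as (s − 1)·(9/16·s − 3/13) = 0, giving roots s = 1 and s = (3/13)/(9/16) = 16/39.
Mean offspring μ = 43/208 + 2·9/16 = 277/208 > 1 (supercritical), so q < 1. The extinction probability is the smaller root: q = (3/13)/(9/16) = 16/39.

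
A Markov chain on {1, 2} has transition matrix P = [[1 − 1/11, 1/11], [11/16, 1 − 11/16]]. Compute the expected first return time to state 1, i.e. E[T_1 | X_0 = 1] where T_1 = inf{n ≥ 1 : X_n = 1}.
E[T_1 | X_0 = 1] = 1/π_1 = 137/121

For an irreducible recurrent Markov chain with stationary distribution π, E[T_i | X_0 = i] = 1/π_i (Kac's formula). Here π_1 = (11/16)/(1/11 + 11/16) = (11/16)/(137/176) = 121/137, so E[T_1 | X_0 = 1] = 1/π_1 = (1/11 + 11/16)/(11/16) = (137/176)/(11/16) = 137/121.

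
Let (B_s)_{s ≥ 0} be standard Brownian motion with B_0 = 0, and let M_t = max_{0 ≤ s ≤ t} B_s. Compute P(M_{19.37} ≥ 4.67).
P(M_{19.37} ≥ 4.67) = 2·P(B_{19.37} ≥ 4.67) = 2(1 − Φ(4.67/√19.37)) ≈ 0.2886

By the reflection principle for Brownian motion, P(M_t ≥ a) = 2 · P(B_t ≥ a) for a ≥ 0. Since B_t ~ N(0, t), P(B_t ≥ 4.67) = 1 − Φ(4.67/√t) = 1 − Φ(4.67/√19.37) = 1 − Φ(1.0611). So
  P(M_{19.37} ≥ 4.67) = 2(1 − Φ(1.0611)) ≈ 0.2886.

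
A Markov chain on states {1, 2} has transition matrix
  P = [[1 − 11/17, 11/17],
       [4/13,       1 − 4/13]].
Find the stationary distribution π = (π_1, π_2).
π_1 = 68/211, π_2 = 143/211

Solve πP = π with π_1 + π_2 = 1. From πP = π: π_1 · (1 − 11/17) + π_2 · 4/13 = π_1 ⇒ π_2 · 4/13 = π_1 · 11/17 ⇒ π_2/π_1 = (11/17)/(4/13) = 143/68. Together with π_1 + π_2 = 1:
  π_1 = (4/13)/(11/17 + 4/13) = (4/13)/(211/221) = 68/211,
  π_2 = (11/17)/(11/17 + 4/13) = (11/17)/(211/221) = 143/211.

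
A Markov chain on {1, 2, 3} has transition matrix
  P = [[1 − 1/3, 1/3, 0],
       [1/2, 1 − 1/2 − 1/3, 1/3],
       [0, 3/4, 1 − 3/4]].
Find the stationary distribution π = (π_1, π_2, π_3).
π = (27/53, 18/53, 8/53)

This is a birth-death chain on three states, which satisfies detailed balance: π_1 · P_{12} = π_2 · P_{21} and π_2 · P_{23} = π_3 · P_{32}.
From π_1 · 1/3 = π_2 · 1/2: π_2/π_1 = (1/3)/(1/2) = 2/3.
From π_2 · 1/3 = π_3 · 3/4: π_3/π_2 = (1/3)/(3/4) = 4/9.
Take π_1 proportional to 1; then unnormalized π = (1, 2/3, 8/27). Normalize by dividing by the sum 53/27:
  π = (27/53, 18/53, 8/53).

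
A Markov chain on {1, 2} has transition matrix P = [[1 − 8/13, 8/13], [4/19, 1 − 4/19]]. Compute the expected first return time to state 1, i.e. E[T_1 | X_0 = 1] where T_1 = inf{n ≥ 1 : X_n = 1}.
E[T_1 | X_0 = 1] = 1/π_1 = 51/13

For an irreducible recurrent Markov chain with stationary distribution π, E[T_i | X_0 = i] = 1/π_i (Kac's formula). Here π_1 = (4/19)/(8/13 + 4/19) = (4/19)/(204/247) = 13/51, so E[T_1 | X_0 = 1] = 1/π_1 = (8/13 + 4/19)/(4/19) = (204/247)/(4/19) = 51/13.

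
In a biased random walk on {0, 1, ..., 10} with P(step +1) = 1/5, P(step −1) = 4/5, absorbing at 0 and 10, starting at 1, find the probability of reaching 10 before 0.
P(hit 10 before 0) = (1 − (4)^1) / (1 − (4)^10) = 1/349525

Let u_k denote P(reach 10 before 0 | start at k). Boundary: u_0 = 0, u_10 = 1. Recurrence: u_k = 1/5·u_{k+1} + 4/5·u_{k-1} for 1 ≤ k ≤ 9. Try u_k = A + B·r^k with r = q/p = (4/5)/(1/5) = 4. Substitution satisfies the recurrence; boundary conditions give:
  u_k = (1 − r^k) / (1 − r^N) = (1 − (4)^1) / (1 − (4)^10) = 1/349525.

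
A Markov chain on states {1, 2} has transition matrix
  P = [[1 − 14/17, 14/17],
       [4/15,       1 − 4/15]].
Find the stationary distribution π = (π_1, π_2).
π_1 = 34/139, π_2 = 105/139

Solve πP = π with π_1 + π_2 = 1. From πP = π: π_1 · (1 − 14/17) + π_2 · 4/15 = π_1 ⇒ π_2 · 4/15 = π_1 · 14/17 ⇒ π_2/π_1 = (14/17)/(4/15) = 105/34. Together with π_1 + π_2 = 1:
  π_1 = (4/15)/(14/17 + 4/15) = (4/15)/(278/255) = 34/139,
  π_2 = (14/17)/(14/17 + 4/15) = (14/17)/(278/255) = 105/139.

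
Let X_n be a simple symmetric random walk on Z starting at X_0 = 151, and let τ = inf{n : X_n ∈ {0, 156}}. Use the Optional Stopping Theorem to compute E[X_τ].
E[X_τ] = 151

X_n is a martingale and τ is a bounded-mean stopping time (indeed τ is finite a.s. with bounded expectation since the walk is in a bounded region). By the OST, E[X_τ] = E[X_0] = 151. Equivalently: E[X_τ] = 156 · P(hit 156 first) + 0 · P(hit 0 first) = 156 · (151/156) = 151.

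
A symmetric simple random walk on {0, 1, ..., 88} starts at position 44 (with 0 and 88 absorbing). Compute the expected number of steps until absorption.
E[τ | X_0 = 44] = 1936

Let v_k = E[τ | X_0 = k]. Boundary: v_0 = v_88 = 0. Recurrence: v_k = 1 + (v_{k-1} + v_{k+1})/2 for 1 ≤ k ≤ 87. The particular solution to v_k − (v_{k-1} + v_{k+1})/2 = 1 is v_k = −k^2. Adding homogeneous solution A + B k and matching boundaries gives v_k = k (88 − k). Substituting k = 44: v_44 = 44 · 44 = 1936.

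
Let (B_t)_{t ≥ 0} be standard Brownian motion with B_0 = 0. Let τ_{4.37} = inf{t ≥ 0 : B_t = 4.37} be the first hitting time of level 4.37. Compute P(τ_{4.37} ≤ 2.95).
P(τ_{4.37} ≤ 2.95) = 2(1 − Φ(4.37/√2.95)) = 2(1 − Φ(2.5443)) ≈ 0.0109

By the reflection principle for standard BM, P(τ_b ≤ t) = 2 · P(B_t ≥ b). Since B_t ~ N(0, t), P(B_t ≥ 4.37) = 1 − Φ(4.37/√t) = 1 − Φ(4.37/√2.95) = 1 − Φ(2.5443) ≈ 0.00547. Doubling: P(τ_{4.37} ≤ 2.95) ≈ 2 · 0.00547 = 0.01094 ≈ 0.0109.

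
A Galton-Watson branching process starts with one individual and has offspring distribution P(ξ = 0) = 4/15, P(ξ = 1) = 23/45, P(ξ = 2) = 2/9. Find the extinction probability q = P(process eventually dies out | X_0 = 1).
q = 1

Mean offspring μ = 0·4/15 + 1·23/45 + 2·2/9 = 43/45 ≤ 1. For μ ≤ 1 with offspring not concentrated at 1, the Galton-Watson process goes extinct almost surely, so q = 1.
(Algebraic check: The pgf is f(s) = 4/15 + 23/45·s + 2/9·s². The extinction probability q is the smallest fixed point of f in [0, 1]. Setting s = f(s):
  2/9·s² + (23/45 − 1)·s + 4/15 = 0
  2/9·s² − (4/15 + 2/9)·s + 4/15 = 0
which factors as (s − 1)·(2/9·s − 4/15) = 0, giving roots s = 1 and s = (4/15)/(2/9) = 6/5. Since 6/5 ≥ 1, the smallest root in [0, 1] is s = 1.)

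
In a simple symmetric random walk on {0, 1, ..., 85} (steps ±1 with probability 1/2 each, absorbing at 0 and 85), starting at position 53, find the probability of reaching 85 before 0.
P(hit 85 before 0) = 53/85

Let u_k = P(hit 85 before 0 | start at k). Then u_0 = 0, u_85 = 1, and u_k = u_{k-1}/2 + u_{k+1}/2 for 1 ≤ k ≤ 84. This harmonic recurrence is solved by u_k = k/85, giving u_53 = 53/85.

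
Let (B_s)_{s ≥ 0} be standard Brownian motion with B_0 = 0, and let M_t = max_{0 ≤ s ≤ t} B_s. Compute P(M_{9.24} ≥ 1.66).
P(M_{9.24} ≥ 1.66) = 2·P(B_{9.24} ≥ 1.66) = 2(1 − Φ(1.66/√9.24)) ≈ 0.5850

By the reflection principle for Brownian motion, P(M_t ≥ a) = 2 · P(B_t ≥ a) for a ≥ 0. Since B_t ~ N(0, t), P(B_t ≥ 1.66) = 1 − Φ(1.66/√t) = 1 − Φ(1.66/√9.24) = 1 − Φ(0.5461). So
  P(M_{9.24} ≥ 1.66) = 2(1 − Φ(0.5461)) ≈ 0.5850.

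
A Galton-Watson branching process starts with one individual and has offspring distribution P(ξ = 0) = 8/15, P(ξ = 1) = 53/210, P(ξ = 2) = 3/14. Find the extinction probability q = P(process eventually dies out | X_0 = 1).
q = 1

Mean offspring μ = 0·8/15 + 1·53/210 + 2·3/14 = 143/210 ≤ 1. For μ ≤ 1 with offspring not concentrated at 1, the Galton-Watson process goes extinct almost surely, so q = 1.
(Algebraic check: The pgf is f(s) = 8/15 + 53/210·s + 3/14·s². The extinction probability q is the smallest fixed point of f in [0, 1]. Setting s = f(s):
  3/14·s² + (53/210 − 1)·s + 8/15 = 0
  3/14·s² − (8/15 + 3/14)·s + 8/15 = 0
which factors as (s − 1)·(3/14·s − 8/15) = 0, giving roots s = 1 and s = (8/15)/(3/14) = 112/45. Since 112/45 ≥ 1, the smallest root in [0, 1] is s = 1.)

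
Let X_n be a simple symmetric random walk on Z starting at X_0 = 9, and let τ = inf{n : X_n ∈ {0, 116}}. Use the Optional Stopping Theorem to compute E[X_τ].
E[X_τ] = 9

X_n is a martingale and τ is a bounded-mean stopping time (indeed τ is finite a.s. with bounded expectation since the walk is in a bounded region). By the OST, E[X_τ] = E[X_0] = 9. Equivalently: E[X_τ] = 116 · P(hit 116 first) + 0 · P(hit 0 first) = 116 · (9/116) = 9.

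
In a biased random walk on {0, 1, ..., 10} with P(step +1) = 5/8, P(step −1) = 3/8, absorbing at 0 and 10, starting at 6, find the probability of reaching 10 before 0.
P(hit 10 before 0) = (1 − (3/5)^6) / (1 − (3/5)^10) = 581875/606661

Let u_k denote P(reach 10 before 0 | start at k). Boundary: u_0 = 0, u_10 = 1. Recurrence: u_k = 5/8·u_{k+1} + 3/8·u_{k-1} for 1 ≤ k ≤ 9. Try u_k = A + B·r^k with r = q/p = (3/8)/(5/8) = 3/5. Substitution satisfies the recurrence; boundary conditions give:
  u_k = (1 − r^k) / (1 − r^N) = (1 − (3/5)^6) / (1 − (3/5)^10) = 581875/606661.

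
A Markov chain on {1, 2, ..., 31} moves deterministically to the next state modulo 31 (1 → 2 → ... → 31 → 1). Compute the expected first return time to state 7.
E[T_7 | X_0 = 7] = 31

The chain cycles deterministically, so starting at state 7 it returns in exactly 31 steps. Equivalently, the stationary distribution is uniform π_j = 1/31 for every state j, so by Kac's formula E[T_7] = 1/π_7 = 31.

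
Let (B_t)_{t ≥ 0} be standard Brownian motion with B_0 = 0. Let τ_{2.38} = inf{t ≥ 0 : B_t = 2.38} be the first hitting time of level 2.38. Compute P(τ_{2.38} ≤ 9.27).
P(τ_{2.38} ≤ 9.27) = 2(1 − Φ(2.38/√9.27)) = 2(1 − Φ(0.7817)) ≈ 0.4344

By the reflection principle for standard BM, P(τ_b ≤ t) = 2 · P(B_t ≥ b). Since B_t ~ N(0, t), P(B_t ≥ 2.38) = 1 − Φ(2.38/√t) = 1 − Φ(2.38/√9.27) = 1 − Φ(0.7817) ≈ 0.21720. Doubling: P(τ_{2.38} ≤ 9.27) ≈ 2 · 0.21720 = 0.43440 ≈ 0.4344.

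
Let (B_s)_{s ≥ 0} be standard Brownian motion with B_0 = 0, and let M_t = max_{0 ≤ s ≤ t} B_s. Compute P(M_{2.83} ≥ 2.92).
P(M_{2.83} ≥ 2.92) = 2·P(B_{2.83} ≥ 2.92) = 2(1 − Φ(2.92/√2.83)) ≈ 0.0826

By the reflection principle for Brownian motion, P(M_t ≥ a) = 2 · P(B_t ≥ a) for a ≥ 0. Since B_t ~ N(0, t), P(B_t ≥ 2.92) = 1 − Φ(2.92/√t) = 1 − Φ(2.92/√2.83) = 1 − Φ(1.7358). So
  P(M_{2.83} ≥ 2.92) = 2(1 − Φ(1.7358)) ≈ 0.0826.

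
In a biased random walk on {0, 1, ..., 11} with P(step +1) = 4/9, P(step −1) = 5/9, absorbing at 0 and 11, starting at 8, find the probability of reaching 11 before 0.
P(hit 11 before 0) = (1 − (5/4)^8) / (1 − (5/4)^11) = 20805696/44633821

Let u_k denote P(reach 11 before 0 | start at k). Boundary: u_0 = 0, u_11 = 1. Recurrence: u_k = 4/9·u_{k+1} + 5/9·u_{k-1} for 1 ≤ k ≤ 10. Try u_k = A + B·r^k with r = q/p = (5/9)/(4/9) = 5/4. Substitution satisfies the recurrence; boundary conditions give:
  u_k = (1 − r^k) / (1 − r^N) = (1 − (5/4)^8) / (1 − (5/4)^11) = 20805696/44633821.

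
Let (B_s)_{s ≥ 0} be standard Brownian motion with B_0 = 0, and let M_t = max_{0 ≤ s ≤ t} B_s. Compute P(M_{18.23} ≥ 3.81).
P(M_{18.23} ≥ 3.81) = 2·P(B_{18.23} ≥ 3.81) = 2(1 − Φ(3.81/√18.23)) ≈ 0.3722

By the reflection principle for Brownian motion, P(M_t ≥ a) = 2 · P(B_t ≥ a) for a ≥ 0. Since B_t ~ N(0, t), P(B_t ≥ 3.81) = 1 − Φ(3.81/√t) = 1 − Φ(3.81/√18.23) = 1 − Φ(0.8923). So
  P(M_{18.23} ≥ 3.81) = 2(1 − Φ(0.8923)) ≈ 0.3722.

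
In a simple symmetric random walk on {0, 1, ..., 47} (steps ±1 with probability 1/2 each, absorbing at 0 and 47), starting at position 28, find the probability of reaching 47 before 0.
P(hit 47 before 0) = 28/47

Let u_k = P(hit 47 before 0 | start at k). Then u_0 = 0, u_47 = 1, and u_k = u_{k-1}/2 + u_{k+1}/2 for 1 ≤ k ≤ 46. This harmonic recurrence is solved by u_k = k/47, giving u_28 = 28/47.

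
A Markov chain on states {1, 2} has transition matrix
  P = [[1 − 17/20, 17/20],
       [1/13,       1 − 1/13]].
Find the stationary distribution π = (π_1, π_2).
π_1 = 20/241, π_2 = 221/241

Solve πP = π with π_1 + π_2 = 1. From πP = π: π_1 · (1 − 17/20) + π_2 · 1/13 = π_1 ⇒ π_2 · 1/13 = π_1 · 17/20 ⇒ π_2/π_1 = (17/20)/(1/13) = 221/20. Together with π_1 + π_2 = 1:
  π_1 = (1/13)/(17/20 + 1/13) = (1/13)/(241/260) = 20/241,
  π_2 = (17/20)/(17/20 + 1/13) = (17/20)/(241/260) = 221/241.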